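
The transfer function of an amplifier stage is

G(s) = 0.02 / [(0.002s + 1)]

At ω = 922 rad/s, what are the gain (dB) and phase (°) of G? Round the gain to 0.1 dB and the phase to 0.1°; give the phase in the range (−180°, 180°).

-40.4 dB, -61.5°

At ω = 922 rad/s:
pole (1 + j922·0.002) = 1 + j1.844 → |·| ≈ 2.0977, ∠ ≈ 61.53°
|G| = 0.02 · 1 / (2.0977) ≈ 0.0095343
Gain = 20 log₁₀(0.0095343) ≈ -40.41 dB
∠G = (0°) − (61.53°) = -61.53°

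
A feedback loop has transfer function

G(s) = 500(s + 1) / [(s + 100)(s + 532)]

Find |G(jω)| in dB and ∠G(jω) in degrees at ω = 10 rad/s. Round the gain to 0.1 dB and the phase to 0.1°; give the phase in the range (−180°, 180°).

At s = jω = j10:
zero (s+1): 1 + j10 → |·| = √(1²+10²) = √101 ≈ 10.05, ∠ = arctan(10/1) ≈ 84.29°
pole (s+100): 100 + j10 → |·| = √(100²+10²) = √10100 ≈ 100.5, ∠ = arctan(10/100) ≈ 5.71°
pole (s+532): 532 + j10 → |·| = √(532²+10²) = √283124 ≈ 532.09, ∠ = arctan(10/532) ≈ 1.08°
|G| = 500 · 10.05 / 53475 ≈ 0.093969
Gain = 20 log₁₀(0.093969) ≈ -20.54 dB
∠G = 84.29° − 6.79° = 77.50°

-20.5 dB, 77.5°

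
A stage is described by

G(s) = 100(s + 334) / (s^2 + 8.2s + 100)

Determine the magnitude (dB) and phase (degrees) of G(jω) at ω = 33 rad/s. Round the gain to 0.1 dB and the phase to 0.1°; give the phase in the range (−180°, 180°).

30.3 dB, -159.1°

At s = jω = j33:
zero (s+334): 334 + j33 → |·| = √(334²+33²) = √112645 ≈ 335.63, ∠ = arctan(33/334) ≈ 5.64°
quadratic: (j33)² + 8.2·j33 + 100 = -989 + j270.6 → |·| ≈ 1025.4, ∠ ≈ 164.70°
|G| = 100 · 335.63 / 1025.4 ≈ 32.732
Gain = 20 log₁₀(32.732) ≈ 30.30 dB
∠G = 5.64° − 164.70° = -159.06°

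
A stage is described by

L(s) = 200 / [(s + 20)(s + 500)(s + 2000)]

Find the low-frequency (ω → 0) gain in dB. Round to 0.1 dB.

-100.0 dB

L(0) = 200 / (20·500·2000) = 1e-05
20 log₁₀(1e-05) ≈ -100.00 dB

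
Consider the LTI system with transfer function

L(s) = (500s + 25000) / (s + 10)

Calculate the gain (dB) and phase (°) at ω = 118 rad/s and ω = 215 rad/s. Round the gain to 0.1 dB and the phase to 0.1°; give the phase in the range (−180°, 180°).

ω = 118: 54.7 dB, -18.1°; ω = 215: 54.2 dB, -10.4°

Substitute s = j118:
Numerator: 500(j118) + 25000 = 25000 + j59000
Denominator: (j118) + 10 = 10 + j118
|N| = √(25000² + 59000²) ≈ 64078, ∠N ≈ 67.04°
|D| = √(10² + 118²) ≈ 118.42, ∠D ≈ 85.16°
|L| = 64078 / 118.42 ≈ 541.11
Gain = 20 log₁₀(541.11) ≈ 54.67 dB
∠L = 67.04° − 85.16° = -18.12°

Substitute s = j215:
Numerator: 500(j215) + 25000 = 25000 + j107500
Denominator: (j215) + 10 = 10 + j215
|N| = √(25000² + 107500²) ≈ 1.1037e+05, ∠N ≈ 76.91°
|D| = √(10² + 215²) ≈ 215.23, ∠D ≈ 87.34°
|L| = 1.1037e+05 / 215.23 ≈ 512.8
Gain = 20 log₁₀(512.8) ≈ 54.20 dB
∠L = 76.91° − 87.34° = -10.43°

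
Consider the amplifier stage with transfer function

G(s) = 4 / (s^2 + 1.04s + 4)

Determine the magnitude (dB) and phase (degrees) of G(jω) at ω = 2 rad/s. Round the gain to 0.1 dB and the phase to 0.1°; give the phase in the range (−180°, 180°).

5.7 dB, -90.0°

At s = jω = j2:
quadratic: (j2)² + 1.04·j2 + 4 = 0 + j2.08 → |·| ≈ 2.08, ∠ ≈ 90.00°
|G| = 4 / 2.08 ≈ 1.9231
Gain = 20 log₁₀(1.9231) ≈ 5.68 dB
∠G = 0.00° − 90.00° = -90.00°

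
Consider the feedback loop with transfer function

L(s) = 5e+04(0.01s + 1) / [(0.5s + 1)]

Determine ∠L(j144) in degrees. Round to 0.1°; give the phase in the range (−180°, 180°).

At ω = 144 rad/s:
zero (1 + j144·0.01) = 1 + j1.44 → |·| ≈ 1.7532, ∠ ≈ 55.22°
pole (1 + j144·0.5) = 1 + j72 → |·| ≈ 72.007, ∠ ≈ 89.20°
∠L = (55.22°) − (89.20°) = -33.98°

-34.0°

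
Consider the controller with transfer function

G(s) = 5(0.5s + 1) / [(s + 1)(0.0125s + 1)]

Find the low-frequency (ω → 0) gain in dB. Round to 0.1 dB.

G(0) = 5 · 1 / 1 = 5
20 log₁₀(5) ≈ 13.98 dB

14.0 dB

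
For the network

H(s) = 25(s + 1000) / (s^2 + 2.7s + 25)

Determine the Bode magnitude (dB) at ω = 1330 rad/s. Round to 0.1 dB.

At s = jω = j1330:
zero (s+1000): 1000 + j1330 → |·| = √(1000²+1330²) = √2768900 ≈ 1664, ∠ = arctan(1330/1000) ≈ 53.06°
quadratic: (j1330)² + 2.7·j1330 + 25 = -1768875 + j3591 → |·| ≈ 1.7689e+06, ∠ ≈ 179.88°
|H| = 25 · 1664 / 1.7689e+06 ≈ 0.023517
Gain = 20 log₁₀(0.023517) ≈ -32.57 dB

-32.6 dB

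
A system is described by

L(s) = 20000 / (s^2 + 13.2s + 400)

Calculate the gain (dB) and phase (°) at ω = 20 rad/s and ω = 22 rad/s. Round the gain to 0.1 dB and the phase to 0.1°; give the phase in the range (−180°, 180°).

ω = 20: 37.6 dB, -90.0°; ω = 22: 36.4 dB, -106.1°

At s = jω = j20:
quadratic: (j20)² + 13.2·j20 + 400 = 0 + j264 → |·| ≈ 264, ∠ ≈ 90.00°
|L| = 20000 / 264 ≈ 75.758
Gain = 20 log₁₀(75.758) ≈ 37.59 dB
∠L = 0.00° − 90.00° = -90.00°

At s = jω = j22:
quadratic: (j22)² + 13.2·j22 + 400 = -84 + j290.4 → |·| ≈ 302.3, ∠ ≈ 106.13°
|L| = 20000 / 302.3 ≈ 66.159
Gain = 20 log₁₀(66.159) ≈ 36.41 dB
∠L = 0.00° − 106.13° = -106.13°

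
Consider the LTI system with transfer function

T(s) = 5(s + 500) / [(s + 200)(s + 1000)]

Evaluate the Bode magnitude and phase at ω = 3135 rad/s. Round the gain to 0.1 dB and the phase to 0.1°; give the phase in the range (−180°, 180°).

-56.3 dB, -77.7°

At s = jω = j3135:
zero (s+500): 500 + j3135 → |·| = √(500²+3135²) = √10078225 ≈ 3174.6, ∠ = arctan(3135/500) ≈ 80.94°
pole (s+200): 200 + j3135 → |·| = √(200²+3135²) = √9868225 ≈ 3141.4, ∠ = arctan(3135/200) ≈ 86.35°
pole (s+1000): 1000 + j3135 → |·| = √(1000²+3135²) = √10828225 ≈ 3290.6, ∠ = arctan(3135/1000) ≈ 72.31°
|T| = 5 · 3174.6 / 1.0337e+07 ≈ 0.0015356
Gain = 20 log₁₀(0.0015356) ≈ -56.27 dB
∠T = 80.94° − 158.66° = -77.72°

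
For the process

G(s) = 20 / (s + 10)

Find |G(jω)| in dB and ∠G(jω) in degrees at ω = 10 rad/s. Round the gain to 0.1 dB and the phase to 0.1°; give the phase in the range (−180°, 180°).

Substitute s = j10:
Numerator: 20 = 20 + j0
Denominator: (j10) + 10 = 10 + j10
|N| = √(20² + 0²) ≈ 20, ∠N ≈ 0.00°
|D| = √(10² + 10²) ≈ 14.142, ∠D ≈ 45.00°
|G| = 20 / 14.142 ≈ 1.4142
Gain = 20 log₁₀(1.4142) ≈ 3.01 dB
∠G = 0.00° − 45.00° = -45.00°

3.0 dB, -45.0°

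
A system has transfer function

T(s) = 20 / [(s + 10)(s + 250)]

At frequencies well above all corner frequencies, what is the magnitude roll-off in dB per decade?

-40 dB/decade

Each pole contributes −20 dB/decade at high frequency; each zero contributes +20 dB/decade.
Net: 0 zero(s) − 2 pole(s) → -40 dB/decade.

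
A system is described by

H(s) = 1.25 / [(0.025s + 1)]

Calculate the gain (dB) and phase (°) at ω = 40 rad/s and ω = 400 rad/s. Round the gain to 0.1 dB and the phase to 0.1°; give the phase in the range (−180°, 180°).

ω = 40: -1.1 dB, -45.0°; ω = 400: -18.1 dB, -84.3°

At ω = 40 rad/s:
pole (1 + j40·0.025) = 1 + j1 → |·| ≈ 1.4142, ∠ ≈ 45.00°
|H| = 1.25 · 1 / (1.4142) ≈ 0.88389
Gain = 20 log₁₀(0.88389) ≈ -1.07 dB
∠H = (0°) − (45.00°) = -45.00°

At ω = 400 rad/s:
pole (1 + j400·0.025) = 1 + j10 → |·| ≈ 10.05, ∠ ≈ 84.29°
|H| = 1.25 · 1 / (10.05) ≈ 0.12438
Gain = 20 log₁₀(0.12438) ≈ -18.10 dB
∠H = (0°) − (84.29°) = -84.29°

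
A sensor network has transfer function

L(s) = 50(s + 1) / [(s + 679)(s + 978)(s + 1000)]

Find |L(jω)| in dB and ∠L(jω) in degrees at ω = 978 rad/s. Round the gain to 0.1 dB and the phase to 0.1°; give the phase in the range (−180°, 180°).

-93.5 dB, -54.7°

At s = jω = j978:
zero (s+1): 1 + j978 → |·| = √(1²+978²) = √956485 ≈ 978, ∠ = arctan(978/1) ≈ 89.94°
pole (s+679): 679 + j978 → |·| = √(679²+978²) = √1417525 ≈ 1190.6, ∠ = arctan(978/679) ≈ 55.23°
pole (s+978): 978 + j978 → |·| = √(978²+978²) = √1912968 ≈ 1383.1, ∠ = arctan(978/978) ≈ 45.00°
pole (s+1000): 1000 + j978 → |·| = √(1000²+978²) = √1956484 ≈ 1398.7, ∠ = arctan(978/1000) ≈ 44.36°
|L| = 50 · 978 / 2.3033e+09 ≈ 2.123e-05
Gain = 20 log₁₀(2.123e-05) ≈ -93.46 dB
∠L = 89.94° − 144.59° = -54.65°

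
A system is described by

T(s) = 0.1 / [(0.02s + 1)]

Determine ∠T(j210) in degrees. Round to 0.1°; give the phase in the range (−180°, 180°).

At ω = 210 rad/s:
pole (1 + j210·0.02) = 1 + j4.2 → |·| ≈ 4.3174, ∠ ≈ 76.61°
∠T = (0°) − (76.61°) = -76.61°

-76.6°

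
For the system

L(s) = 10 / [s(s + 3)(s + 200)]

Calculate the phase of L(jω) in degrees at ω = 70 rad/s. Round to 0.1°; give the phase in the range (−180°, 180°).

163.2°

At s = jω = j70:
pole (s+3): 3 + j70 → |·| = √(3²+70²) = √4909 ≈ 70.064, ∠ = arctan(70/3) ≈ 87.55°
pole (s+200): 200 + j70 → |·| = √(200²+70²) = √44900 ≈ 211.9, ∠ = arctan(70/200) ≈ 19.29°
pole at origin: |s| = 70, ∠ = 90.00° (in denominator)
∠L = 0.00° − 196.84° = -196.84° ≡ 163.16° (principal value)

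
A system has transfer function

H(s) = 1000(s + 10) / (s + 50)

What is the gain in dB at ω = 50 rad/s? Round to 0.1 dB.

57.2 dB

At s = jω = j50:
zero (s+10): 10 + j50 → |·| = √(10²+50²) = √2600 ≈ 50.99, ∠ = arctan(50/10) ≈ 78.69°
pole (s+50): 50 + j50 → |·| = √(50²+50²) = √5000 ≈ 70.711, ∠ = arctan(50/50) ≈ 45.00°
|H| = 1000 · 50.99 / 70.711 ≈ 721.1
Gain = 20 log₁₀(721.1) ≈ 57.16 dB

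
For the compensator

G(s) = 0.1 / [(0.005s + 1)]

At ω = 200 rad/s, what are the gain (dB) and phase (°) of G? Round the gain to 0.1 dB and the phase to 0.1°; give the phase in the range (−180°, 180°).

-23.0 dB, -45.0°

At ω = 200 rad/s:
pole (1 + j200·0.005) = 1 + j1 → |·| ≈ 1.4142, ∠ ≈ 45.00°
|G| = 0.1 · 1 / (1.4142) ≈ 0.070711
Gain = 20 log₁₀(0.070711) ≈ -23.01 dB
∠G = (0°) − (45.00°) = -45.00°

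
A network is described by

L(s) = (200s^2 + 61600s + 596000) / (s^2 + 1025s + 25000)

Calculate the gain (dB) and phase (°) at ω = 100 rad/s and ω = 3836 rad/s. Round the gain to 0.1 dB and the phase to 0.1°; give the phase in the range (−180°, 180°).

Substitute s = j100:
Numerator: 200(j100)^2 + 61600(j100) + 596000 = -1404000 + j6160000
Denominator: (j100)^2 + 1025(j100) + 25000 = 15000 + j102500
|N| = √(1404000² + 6160000²) ≈ 6.318e+06, ∠N ≈ 102.84°
|D| = √(15000² + 102500²) ≈ 1.0359e+05, ∠D ≈ 81.67°
|L| = 6.318e+06 / 1.0359e+05 ≈ 60.99
Gain = 20 log₁₀(60.99) ≈ 35.71 dB
∠L = 102.84° − 81.67° = 21.17°

Substitute s = j3836:
Numerator: 200(j3836)^2 + 61600(j3836) + 596000 = -2942383200 + j236297600
Denominator: (j3836)^2 + 1025(j3836) + 25000 = -14689896 + j3931900
|N| = √(2942383200² + 236297600²) ≈ 2.9519e+09, ∠N ≈ 175.41°
|D| = √(14689896² + 3931900²) ≈ 1.5207e+07, ∠D ≈ 165.02°
|L| = 2.9519e+09 / 1.5207e+07 ≈ 194.11
Gain = 20 log₁₀(194.11) ≈ 45.76 dB
∠L = 175.41° − 165.02° = 10.39°

ω = 100: 35.7 dB, 21.2°; ω = 3836: 45.8 dB, 10.4°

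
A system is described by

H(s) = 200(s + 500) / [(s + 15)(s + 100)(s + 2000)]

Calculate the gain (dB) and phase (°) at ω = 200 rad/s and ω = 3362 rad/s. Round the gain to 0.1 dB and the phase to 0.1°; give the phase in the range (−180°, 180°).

At s = jω = j200:
zero (s+500): 500 + j200 → |·| = √(500²+200²) = √290000 ≈ 538.52, ∠ = arctan(200/500) ≈ 21.80°
pole (s+15): 15 + j200 → |·| = √(15²+200²) = √40225 ≈ 200.56, ∠ = arctan(200/15) ≈ 85.71°
pole (s+100): 100 + j200 → |·| = √(100²+200²) = √50000 ≈ 223.61, ∠ = arctan(200/100) ≈ 63.43°
pole (s+2000): 2000 + j200 → |·| = √(2000²+200²) = √4040000 ≈ 2010, ∠ = arctan(200/2000) ≈ 5.71°
|H| = 200 · 538.52 / 9.0143e+07 ≈ 0.0011948
Gain = 20 log₁₀(0.0011948) ≈ -58.45 dB
∠H = 21.80° − 154.85° = -133.05°

At s = jω = j3362:
zero (s+500): 500 + j3362 → |·| = √(500²+3362²) = √11553044 ≈ 3399, ∠ = arctan(3362/500) ≈ 81.54°
pole (s+15): 15 + j3362 → |·| = √(15²+3362²) = √11303269 ≈ 3362, ∠ = arctan(3362/15) ≈ 89.74°
pole (s+100): 100 + j3362 → |·| = √(100²+3362²) = √11313044 ≈ 3363.5, ∠ = arctan(3362/100) ≈ 88.30°
pole (s+2000): 2000 + j3362 → |·| = √(2000²+3362²) = √15303044 ≈ 3911.9, ∠ = arctan(3362/2000) ≈ 59.25°
|H| = 200 · 3399 / 4.4236e+10 ≈ 1.5368e-05
Gain = 20 log₁₀(1.5368e-05) ≈ -96.27 dB
∠H = 81.54° − 237.29° = -155.75°

ω = 200: -58.5 dB, -133.1°; ω = 3362: -96.3 dB, -155.8°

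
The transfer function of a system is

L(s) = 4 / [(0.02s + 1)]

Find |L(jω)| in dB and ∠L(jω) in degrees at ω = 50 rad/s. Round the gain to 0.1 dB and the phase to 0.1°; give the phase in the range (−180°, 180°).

At ω = 50 rad/s:
pole (1 + j50·0.02) = 1 + j1 → |·| ≈ 1.4142, ∠ ≈ 45.00°
|L| = 4 · 1 / (1.4142) ≈ 2.8285
Gain = 20 log₁₀(2.8285) ≈ 9.03 dB
∠L = (0°) − (45.00°) = -45.00°

9.0 dB, -45.0°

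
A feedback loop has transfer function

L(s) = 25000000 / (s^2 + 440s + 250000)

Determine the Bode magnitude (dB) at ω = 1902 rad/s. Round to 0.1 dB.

17.2 dB

At s = jω = j1902:
quadratic: (j1902)² + 440·j1902 + 250000 = -3367604 + j836880 → |·| ≈ 3.47e+06, ∠ ≈ 166.04°
|L| = 25000000 / 3.47e+06 ≈ 7.2046
Gain = 20 log₁₀(7.2046) ≈ 17.15 dB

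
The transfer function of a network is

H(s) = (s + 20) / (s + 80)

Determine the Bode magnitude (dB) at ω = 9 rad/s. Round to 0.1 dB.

At s = jω = j9:
zero (s+20): 20 + j9 → |·| = √(20²+9²) = √481 ≈ 21.932, ∠ = arctan(9/20) ≈ 24.23°
pole (s+80): 80 + j9 → |·| = √(80²+9²) = √6481 ≈ 80.505, ∠ = arctan(9/80) ≈ 6.42°
|H| = 1 · 21.932 / 80.505 ≈ 0.27243
Gain = 20 log₁₀(0.27243) ≈ -11.29 dB

-11.3 dB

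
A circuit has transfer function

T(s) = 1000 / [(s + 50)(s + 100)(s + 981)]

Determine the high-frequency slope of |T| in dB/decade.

-60 dB/decade

Each pole contributes −20 dB/decade at high frequency; each zero contributes +20 dB/decade.
Net: 0 zero(s) − 3 pole(s) → -60 dB/decade.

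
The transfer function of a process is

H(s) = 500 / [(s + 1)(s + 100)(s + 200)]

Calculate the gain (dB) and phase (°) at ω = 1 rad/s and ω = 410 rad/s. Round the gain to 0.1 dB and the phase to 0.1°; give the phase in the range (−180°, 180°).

ω = 1: -35.1 dB, -45.9°; ω = 410: -104.0 dB, 129.9°

At s = jω = j1:
pole (s+1): 1 + j1 → |·| = √(1²+1²) = √2 ≈ 1.4142, ∠ = arctan(1/1) ≈ 45.00°
pole (s+100): 100 + j1 → |·| = √(100²+1²) = √10001 ≈ 100, ∠ = arctan(1/100) ≈ 0.57°
pole (s+200): 200 + j1 → |·| = √(200²+1²) = √40001 ≈ 200, ∠ = arctan(1/200) ≈ 0.29°
|H| = 500 / 28284 ≈ 0.017678
Gain = 20 log₁₀(0.017678) ≈ -35.05 dB
∠H = 0.00° − 45.86° = -45.86°

At s = jω = j410:
pole (s+1): 1 + j410 → |·| = √(1²+410²) = √168101 ≈ 410, ∠ = arctan(410/1) ≈ 89.86°
pole (s+100): 100 + j410 → |·| = √(100²+410²) = √178100 ≈ 422.02, ∠ = arctan(410/100) ≈ 76.29°
pole (s+200): 200 + j410 → |·| = √(200²+410²) = √208100 ≈ 456.18, ∠ = arctan(410/200) ≈ 64.00°
|H| = 500 / 7.8932e+07 ≈ 6.3346e-06
Gain = 20 log₁₀(6.3346e-06) ≈ -103.97 dB
∠H = 0.00° − 230.15° = -230.15° ≡ 129.85° (principal value)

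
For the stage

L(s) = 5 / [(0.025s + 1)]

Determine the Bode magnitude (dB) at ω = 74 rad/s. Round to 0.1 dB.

7.5 dB

At ω = 74 rad/s:
pole (1 + j74·0.025) = 1 + j1.85 → |·| ≈ 2.103, ∠ ≈ 61.61°
|L| = 5 · 1 / (2.103) ≈ 2.3776
Gain = 20 log₁₀(2.3776) ≈ 7.52 dB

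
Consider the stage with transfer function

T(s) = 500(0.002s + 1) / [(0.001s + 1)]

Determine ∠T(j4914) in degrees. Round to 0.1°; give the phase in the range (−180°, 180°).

At ω = 4914 rad/s:
zero (1 + j4914·0.002) = 1 + j9.828 → |·| ≈ 9.8787, ∠ ≈ 84.19°
pole (1 + j4914·0.001) = 1 + j4.914 → |·| ≈ 5.0147, ∠ ≈ 78.50°
∠T = (84.19°) − (78.50°) = 5.69°

5.7°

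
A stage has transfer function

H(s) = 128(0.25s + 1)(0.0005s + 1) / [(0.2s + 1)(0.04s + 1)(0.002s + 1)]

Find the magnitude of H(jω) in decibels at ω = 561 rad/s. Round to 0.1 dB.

At ω = 561 rad/s:
zero (1 + j561·0.25) = 1 + j140.25 → |·| ≈ 140.25, ∠ ≈ 89.59°
zero (1 + j561·0.0005) = 1 + j0.2805 → |·| ≈ 1.0386, ∠ ≈ 15.67°
pole (1 + j561·0.2) = 1 + j112.2 → |·| ≈ 112.2, ∠ ≈ 89.49°
pole (1 + j561·0.04) = 1 + j22.44 → |·| ≈ 22.462, ∠ ≈ 87.45°
pole (1 + j561·0.002) = 1 + j1.122 → |·| ≈ 1.503, ∠ ≈ 48.29°
|H| = 128 · 140.25 · 1.0386 / (112.2 · 22.462 · 1.503) ≈ 4.9222
Gain = 20 log₁₀(4.9222) ≈ 13.84 dB

13.8 dB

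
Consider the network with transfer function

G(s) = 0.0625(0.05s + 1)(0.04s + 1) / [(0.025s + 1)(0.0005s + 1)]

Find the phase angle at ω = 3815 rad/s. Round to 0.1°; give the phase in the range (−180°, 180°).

27.6°

At ω = 3815 rad/s:
zero (1 + j3815·0.05) = 1 + j190.75 → |·| ≈ 190.75, ∠ ≈ 89.70°
zero (1 + j3815·0.04) = 1 + j152.6 → |·| ≈ 152.6, ∠ ≈ 89.62°
pole (1 + j3815·0.025) = 1 + j95.375 → |·| ≈ 95.38, ∠ ≈ 89.40°
pole (1 + j3815·0.0005) = 1 + j1.9075 → |·| ≈ 2.1537, ∠ ≈ 62.33°
∠G = (89.70° + 89.62°) − (89.40° + 62.33°) = 27.59°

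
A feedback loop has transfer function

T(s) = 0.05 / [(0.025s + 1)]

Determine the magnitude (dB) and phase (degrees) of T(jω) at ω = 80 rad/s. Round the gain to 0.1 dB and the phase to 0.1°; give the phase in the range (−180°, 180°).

-33.0 dB, -63.4°

At ω = 80 rad/s:
pole (1 + j80·0.025) = 1 + j2 → |·| ≈ 2.2361, ∠ ≈ 63.43°
|T| = 0.05 · 1 / (2.2361) ≈ 0.02236
Gain = 20 log₁₀(0.02236) ≈ -33.01 dB
∠T = (0°) − (63.43°) = -63.43°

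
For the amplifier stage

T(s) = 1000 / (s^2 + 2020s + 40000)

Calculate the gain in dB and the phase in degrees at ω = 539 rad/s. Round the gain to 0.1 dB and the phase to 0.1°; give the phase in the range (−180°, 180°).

Substitute s = j539:
Numerator: 1000 = 1000 + j0
Denominator: (j539)^2 + 2020(j539) + 40000 = -250521 + j1088780
|N| = √(1000² + 0²) ≈ 1000, ∠N ≈ 0.00°
|D| = √(250521² + 1088780²) ≈ 1.1172e+06, ∠D ≈ 102.96°
|T| = 1000 / 1.1172e+06 ≈ 0.00089509
Gain = 20 log₁₀(0.00089509) ≈ -60.96 dB
∠T = 0.00° − 102.96° = -102.96°

-61.0 dB, -103.0°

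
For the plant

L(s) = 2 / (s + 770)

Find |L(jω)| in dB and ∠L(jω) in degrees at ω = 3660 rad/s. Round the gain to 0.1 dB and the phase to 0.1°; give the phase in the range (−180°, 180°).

-65.4 dB, -78.1°

At s = jω = j3660:
pole (s+770): 770 + j3660 → |·| = √(770²+3660²) = √13988500 ≈ 3740.1, ∠ = arctan(3660/770) ≈ 78.12°
|L| = 2 / 3740.1 ≈ 0.00053475
Gain = 20 log₁₀(0.00053475) ≈ -65.44 dB
∠L = 0.00° − 78.12° = -78.12°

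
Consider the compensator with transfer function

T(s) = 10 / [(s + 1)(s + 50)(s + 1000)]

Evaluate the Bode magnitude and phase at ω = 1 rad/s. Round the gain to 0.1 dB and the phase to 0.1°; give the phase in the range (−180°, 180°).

-77.0 dB, -46.2°

At s = jω = j1:
pole (s+1): 1 + j1 → |·| = √(1²+1²) = √2 ≈ 1.4142, ∠ = arctan(1/1) ≈ 45.00°
pole (s+50): 50 + j1 → |·| = √(50²+1²) = √2501 ≈ 50.01, ∠ = arctan(1/50) ≈ 1.15°
pole (s+1000): 1000 + j1 → |·| = √(1000²+1²) = √1000001 ≈ 1000, ∠ = arctan(1/1000) ≈ 0.06°
|T| = 10 / 70724 ≈ 0.00014139
Gain = 20 log₁₀(0.00014139) ≈ -76.99 dB
∠T = 0.00° − 46.21° = -46.21°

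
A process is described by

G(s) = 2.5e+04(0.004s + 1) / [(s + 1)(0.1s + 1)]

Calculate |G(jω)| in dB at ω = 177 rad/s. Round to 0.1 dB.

19.8 dB

At ω = 177 rad/s:
zero (1 + j177·0.004) = 1 + j0.708 → |·| ≈ 1.2253, ∠ ≈ 35.30°
pole (1 + j177·1) = 1 + j177 → |·| ≈ 177, ∠ ≈ 89.68°
pole (1 + j177·0.1) = 1 + j17.7 → |·| ≈ 17.728, ∠ ≈ 86.77°
|G| = 2.5e+04 · 1.2253 / (177 · 17.728) ≈ 9.7622
Gain = 20 log₁₀(9.7622) ≈ 19.79 dB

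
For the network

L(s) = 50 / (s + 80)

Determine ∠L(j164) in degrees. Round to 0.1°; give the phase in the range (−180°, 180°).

At s = jω = j164:
pole (s+80): 80 + j164 → |·| = √(80²+164²) = √33296 ≈ 182.47, ∠ = arctan(164/80) ≈ 64.00°
∠L = 0.00° − 64.00° = -64.00°

-64.0°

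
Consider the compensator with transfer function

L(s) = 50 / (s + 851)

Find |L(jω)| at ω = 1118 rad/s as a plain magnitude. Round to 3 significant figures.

Substitute s = j1118:
Numerator: 50 = 50 + j0
Denominator: (j1118) + 851 = 851 + j1118
|N| = √(50² + 0²) ≈ 50, ∠N ≈ 0.00°
|D| = √(851² + 1118²) ≈ 1405, ∠D ≈ 52.72°
|L| = 50 / 1405 ≈ 0.035587

0.0356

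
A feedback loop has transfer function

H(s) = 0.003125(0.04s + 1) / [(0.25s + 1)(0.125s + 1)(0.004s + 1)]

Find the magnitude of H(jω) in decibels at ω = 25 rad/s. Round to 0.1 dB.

-73.5 dB

At ω = 25 rad/s:
zero (1 + j25·0.04) = 1 + j1 → |·| ≈ 1.4142, ∠ ≈ 45.00°
pole (1 + j25·0.25) = 1 + j6.25 → |·| ≈ 6.3295, ∠ ≈ 80.91°
pole (1 + j25·0.125) = 1 + j3.125 → |·| ≈ 3.2811, ∠ ≈ 72.26°
pole (1 + j25·0.004) = 1 + j0.1 → |·| ≈ 1.005, ∠ ≈ 5.71°
|H| = 0.003125 · 1.4142 / (6.3295 · 3.2811 · 1.005) ≈ 0.00021174
Gain = 20 log₁₀(0.00021174) ≈ -73.48 dB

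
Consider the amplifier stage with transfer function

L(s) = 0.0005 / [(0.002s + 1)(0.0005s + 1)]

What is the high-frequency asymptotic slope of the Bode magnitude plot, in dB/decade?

-40 dB/decade

Each pole contributes −20 dB/decade at high frequency; each zero contributes +20 dB/decade.
Net: 0 zero(s) − 2 pole(s) → -40 dB/decade.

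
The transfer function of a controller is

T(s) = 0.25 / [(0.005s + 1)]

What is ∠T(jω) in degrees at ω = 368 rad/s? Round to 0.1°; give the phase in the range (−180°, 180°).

At ω = 368 rad/s:
pole (1 + j368·0.005) = 1 + j1.84 → |·| ≈ 2.0942, ∠ ≈ 61.48°
∠T = (0°) − (61.48°) = -61.48°

-61.5°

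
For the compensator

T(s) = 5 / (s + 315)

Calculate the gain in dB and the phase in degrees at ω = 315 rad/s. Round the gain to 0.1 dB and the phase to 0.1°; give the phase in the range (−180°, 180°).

At s = jω = j315:
pole (s+315): 315 + j315 → |·| = √(315²+315²) = √198450 ≈ 445.48, ∠ = arctan(315/315) ≈ 45.00°
|T| = 5 / 445.48 ≈ 0.011224
Gain = 20 log₁₀(0.011224) ≈ -39.00 dB
∠T = 0.00° − 45.00° = -45.00°

-39.0 dB, -45.0°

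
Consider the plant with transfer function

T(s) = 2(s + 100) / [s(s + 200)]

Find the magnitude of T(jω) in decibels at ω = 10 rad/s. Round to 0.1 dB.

At s = jω = j10:
zero (s+100): 100 + j10 → |·| = √(100²+10²) = √10100 ≈ 100.5, ∠ = arctan(10/100) ≈ 5.71°
pole (s+200): 200 + j10 → |·| = √(200²+10²) = √40100 ≈ 200.25, ∠ = arctan(10/200) ≈ 2.86°
pole at origin: |s| = 10, ∠ = 90.00° (in denominator)
|T| = 2 · 100.5 / 2002.5 ≈ 0.10037
Gain = 20 log₁₀(0.10037) ≈ -19.97 dB

-20.0 dB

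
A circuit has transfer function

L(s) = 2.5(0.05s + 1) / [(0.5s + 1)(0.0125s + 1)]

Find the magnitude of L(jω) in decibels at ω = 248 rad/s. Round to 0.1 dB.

At ω = 248 rad/s:
zero (1 + j248·0.05) = 1 + j12.4 → |·| ≈ 12.44, ∠ ≈ 85.39°
pole (1 + j248·0.5) = 1 + j124 → |·| ≈ 124, ∠ ≈ 89.54°
pole (1 + j248·0.0125) = 1 + j3.1 → |·| ≈ 3.2573, ∠ ≈ 72.12°
|L| = 2.5 · 12.44 / (124 · 3.2573) ≈ 0.076998
Gain = 20 log₁₀(0.076998) ≈ -22.27 dB

-22.3 dB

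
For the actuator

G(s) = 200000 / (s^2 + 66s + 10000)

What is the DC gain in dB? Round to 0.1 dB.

26.0 dB

G(0) = 200000 / 10000 = 20
20 log₁₀(20) ≈ 26.02 dB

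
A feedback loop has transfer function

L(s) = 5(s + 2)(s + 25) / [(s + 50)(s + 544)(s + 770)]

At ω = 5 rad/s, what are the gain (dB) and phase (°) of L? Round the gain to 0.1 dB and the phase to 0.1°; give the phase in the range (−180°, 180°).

-89.7 dB, 72.9°

At s = jω = j5:
zero (s+2): 2 + j5 → |·| = √(2²+5²) = √29 ≈ 5.3852, ∠ = arctan(5/2) ≈ 68.20°
zero (s+25): 25 + j5 → |·| = √(25²+5²) = √650 ≈ 25.495, ∠ = arctan(5/25) ≈ 11.31°
pole (s+50): 50 + j5 → |·| = √(50²+5²) = √2525 ≈ 50.249, ∠ = arctan(5/50) ≈ 5.71°
pole (s+544): 544 + j5 → |·| = √(544²+5²) = √295961 ≈ 544.02, ∠ = arctan(5/544) ≈ 0.53°
pole (s+770): 770 + j5 → |·| = √(770²+5²) = √592925 ≈ 770.02, ∠ = arctan(5/770) ≈ 0.37°
|L| = 5 · 137.3 / 2.105e+07 ≈ 3.2613e-05
Gain = 20 log₁₀(3.2613e-05) ≈ -89.73 dB
∠L = 79.51° − 6.61° = 72.90°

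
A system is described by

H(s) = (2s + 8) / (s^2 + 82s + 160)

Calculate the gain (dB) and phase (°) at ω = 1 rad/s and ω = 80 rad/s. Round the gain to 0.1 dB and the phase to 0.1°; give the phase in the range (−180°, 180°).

Substitute s = j1:
Numerator: 2(j1) + 8 = 8 + j2
Denominator: (j1)^2 + 82(j1) + 160 = 159 + j82
|N| = √(8² + 2²) ≈ 8.2462, ∠N ≈ 14.04°
|D| = √(159² + 82²) ≈ 178.9, ∠D ≈ 27.28°
|H| = 8.2462 / 178.9 ≈ 0.046094
Gain = 20 log₁₀(0.046094) ≈ -26.73 dB
∠H = 14.04° − 27.28° = -13.24°

Substitute s = j80:
Numerator: 2(j80) + 8 = 8 + j160
Denominator: (j80)^2 + 82(j80) + 160 = -6240 + j6560
|N| = √(8² + 160²) ≈ 160.2, ∠N ≈ 87.14°
|D| = √(6240² + 6560²) ≈ 9053.8, ∠D ≈ 133.57°
|H| = 160.2 / 9053.8 ≈ 0.017694
Gain = 20 log₁₀(0.017694) ≈ -35.04 dB
∠H = 87.14° − 133.57° = -46.43°

ω = 1: -26.7 dB, -13.2°; ω = 80: -35.0 dB, -46.4°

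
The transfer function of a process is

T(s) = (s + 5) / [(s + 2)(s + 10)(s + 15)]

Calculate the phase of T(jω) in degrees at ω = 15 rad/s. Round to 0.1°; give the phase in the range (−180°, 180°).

At s = jω = j15:
zero (s+5): 5 + j15 → |·| = √(5²+15²) = √250 ≈ 15.811, ∠ = arctan(15/5) ≈ 71.57°
pole (s+2): 2 + j15 → |·| = √(2²+15²) = √229 ≈ 15.133, ∠ = arctan(15/2) ≈ 82.41°
pole (s+10): 10 + j15 → |·| = √(10²+15²) = √325 ≈ 18.028, ∠ = arctan(15/10) ≈ 56.31°
pole (s+15): 15 + j15 → |·| = √(15²+15²) = √450 ≈ 21.213, ∠ = arctan(15/15) ≈ 45.00°
∠T = 71.57° − 183.72° = -112.15°

-112.2°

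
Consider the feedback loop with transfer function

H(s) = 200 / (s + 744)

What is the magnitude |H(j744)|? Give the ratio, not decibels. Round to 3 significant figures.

0.190

At s = jω = j744:
pole (s+744): 744 + j744 → |·| = √(744²+744²) = √1107072 ≈ 1052.2, ∠ = arctan(744/744) ≈ 45.00°
|H| = 200 / 1052.2 ≈ 0.19008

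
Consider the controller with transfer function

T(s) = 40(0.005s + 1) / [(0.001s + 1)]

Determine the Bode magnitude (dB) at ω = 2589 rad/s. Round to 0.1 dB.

45.4 dB

At ω = 2589 rad/s:
zero (1 + j2589·0.005) = 1 + j12.945 → |·| ≈ 12.984, ∠ ≈ 85.58°
pole (1 + j2589·0.001) = 1 + j2.589 → |·| ≈ 2.7754, ∠ ≈ 68.88°
|T| = 40 · 12.984 / (2.7754) ≈ 187.13
Gain = 20 log₁₀(187.13) ≈ 45.44 dB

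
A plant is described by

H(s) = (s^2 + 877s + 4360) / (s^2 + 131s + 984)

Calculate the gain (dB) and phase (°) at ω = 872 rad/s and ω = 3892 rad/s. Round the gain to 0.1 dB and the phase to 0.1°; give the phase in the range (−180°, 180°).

ω = 872: 2.9 dB, -36.8°; ω = 3892: 0.2 dB, -10.8°

Substitute s = j872:
Numerator: (j872)^2 + 877(j872) + 4360 = -756024 + j764744
Denominator: (j872)^2 + 131(j872) + 984 = -759400 + j114232
|N| = √(756024² + 764744²) ≈ 1.0754e+06, ∠N ≈ 134.67°
|D| = √(759400² + 114232²) ≈ 7.6794e+05, ∠D ≈ 171.45°
|H| = 1.0754e+06 / 7.6794e+05 ≈ 1.4004
Gain = 20 log₁₀(1.4004) ≈ 2.93 dB
∠H = 134.67° − 171.45° = -36.78°

Substitute s = j3892:
Numerator: (j3892)^2 + 877(j3892) + 4360 = -15143304 + j3413284
Denominator: (j3892)^2 + 131(j3892) + 984 = -15146680 + j509852
|N| = √(15143304² + 3413284²) ≈ 1.5523e+07, ∠N ≈ 167.30°
|D| = √(15146680² + 509852²) ≈ 1.5155e+07, ∠D ≈ 178.07°
|H| = 1.5523e+07 / 1.5155e+07 ≈ 1.0243
Gain = 20 log₁₀(1.0243) ≈ 0.21 dB
∠H = 167.30° − 178.07° = -10.77°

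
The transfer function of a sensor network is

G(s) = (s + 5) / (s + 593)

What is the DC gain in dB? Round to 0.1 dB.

-41.5 dB

G(0) = 1·5 / (593) ≈ 0.0084317
20 log₁₀(0.0084317) ≈ -41.48 dB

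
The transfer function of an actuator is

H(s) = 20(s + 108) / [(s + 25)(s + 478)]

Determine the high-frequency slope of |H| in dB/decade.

-20 dB/decade

Each pole contributes −20 dB/decade at high frequency; each zero contributes +20 dB/decade.
Net: 1 zero(s) − 2 pole(s) → -20 dB/decade.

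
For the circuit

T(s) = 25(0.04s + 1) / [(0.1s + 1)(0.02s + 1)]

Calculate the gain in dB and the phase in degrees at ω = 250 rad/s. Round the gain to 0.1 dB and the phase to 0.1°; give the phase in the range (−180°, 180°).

At ω = 250 rad/s:
zero (1 + j250·0.04) = 1 + j10 → |·| ≈ 10.05, ∠ ≈ 84.29°
pole (1 + j250·0.1) = 1 + j25 → |·| ≈ 25.02, ∠ ≈ 87.71°
pole (1 + j250·0.02) = 1 + j5 → |·| ≈ 5.099, ∠ ≈ 78.69°
|T| = 25 · 10.05 / (25.02 · 5.099) ≈ 1.9694
Gain = 20 log₁₀(1.9694) ≈ 5.89 dB
∠T = (84.29°) − (87.71° + 78.69°) = -82.11°

5.9 dB, -82.1°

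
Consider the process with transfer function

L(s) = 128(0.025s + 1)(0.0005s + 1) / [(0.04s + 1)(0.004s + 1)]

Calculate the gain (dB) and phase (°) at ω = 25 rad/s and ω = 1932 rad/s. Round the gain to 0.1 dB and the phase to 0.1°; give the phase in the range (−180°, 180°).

At ω = 25 rad/s:
zero (1 + j25·0.025) = 1 + j0.625 → |·| ≈ 1.1792, ∠ ≈ 32.01°
zero (1 + j25·0.0005) = 1 + j0.0125 → |·| ≈ 1.0001, ∠ ≈ 0.72°
pole (1 + j25·0.04) = 1 + j1 → |·| ≈ 1.4142, ∠ ≈ 45.00°
pole (1 + j25·0.004) = 1 + j0.1 → |·| ≈ 1.005, ∠ ≈ 5.71°
|L| = 128 · 1.1792 · 1.0001 / (1.4142 · 1.005) ≈ 106.21
Gain = 20 log₁₀(106.21) ≈ 40.52 dB
∠L = (32.01° + 0.72°) − (45.00° + 5.71°) = -17.98°

At ω = 1932 rad/s:
zero (1 + j1932·0.025) = 1 + j48.3 → |·| ≈ 48.31, ∠ ≈ 88.81°
zero (1 + j1932·0.0005) = 1 + j0.966 → |·| ≈ 1.3904, ∠ ≈ 44.01°
pole (1 + j1932·0.04) = 1 + j77.28 → |·| ≈ 77.286, ∠ ≈ 89.26°
pole (1 + j1932·0.004) = 1 + j7.728 → |·| ≈ 7.7924, ∠ ≈ 82.63°
|L| = 128 · 48.31 · 1.3904 / (77.286 · 7.7924) ≈ 14.276
Gain = 20 log₁₀(14.276) ≈ 23.09 dB
∠L = (88.81° + 44.01°) − (89.26° + 82.63°) = -39.07°

ω = 25: 40.5 dB, -18.0°; ω = 1932: 23.1 dB, -39.1°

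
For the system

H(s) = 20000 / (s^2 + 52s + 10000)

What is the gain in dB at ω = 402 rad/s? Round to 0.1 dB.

At s = jω = j402:
quadratic: (j402)² + 52·j402 + 10000 = -151604 + j20904 → |·| ≈ 1.5304e+05, ∠ ≈ 172.15°
|H| = 20000 / 1.5304e+05 ≈ 0.13068
Gain = 20 log₁₀(0.13068) ≈ -17.68 dB

-17.7 dB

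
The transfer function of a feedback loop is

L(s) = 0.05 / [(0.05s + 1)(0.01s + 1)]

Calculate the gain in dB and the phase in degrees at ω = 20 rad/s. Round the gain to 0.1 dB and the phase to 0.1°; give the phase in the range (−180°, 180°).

At ω = 20 rad/s:
pole (1 + j20·0.05) = 1 + j1 → |·| ≈ 1.4142, ∠ ≈ 45.00°
pole (1 + j20·0.01) = 1 + j0.2 → |·| ≈ 1.0198, ∠ ≈ 11.31°
|L| = 0.05 · 1 / (1.4142 · 1.0198) ≈ 0.034669
Gain = 20 log₁₀(0.034669) ≈ -29.20 dB
∠L = (0°) − (45.00° + 11.31°) = -56.31°

-29.2 dB, -56.3°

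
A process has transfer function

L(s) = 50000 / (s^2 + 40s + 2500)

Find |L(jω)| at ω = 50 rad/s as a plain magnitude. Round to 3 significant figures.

At s = jω = j50:
quadratic: (j50)² + 40·j50 + 2500 = 0 + j2000 → |·| ≈ 2000, ∠ ≈ 90.00°
|L| = 50000 / 2000 ≈ 25

25.0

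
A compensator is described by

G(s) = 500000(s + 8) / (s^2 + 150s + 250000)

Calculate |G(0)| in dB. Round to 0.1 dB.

G(0) = 500000·8 / 250000 = 16
20 log₁₀(16) ≈ 24.08 dB

24.1 dB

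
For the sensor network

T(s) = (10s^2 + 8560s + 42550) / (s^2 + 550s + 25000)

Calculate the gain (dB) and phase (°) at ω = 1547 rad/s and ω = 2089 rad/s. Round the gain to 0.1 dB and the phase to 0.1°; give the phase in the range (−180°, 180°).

ω = 1547: 20.7 dB, -9.2°; ω = 2089: 20.4 dB, -7.5°

Substitute s = j1547:
Numerator: 10(j1547)^2 + 8560(j1547) + 42550 = -23889540 + j13242320
Denominator: (j1547)^2 + 550(j1547) + 25000 = -2368209 + j850850
|N| = √(23889540² + 13242320²) ≈ 2.7314e+07, ∠N ≈ 151.00°
|D| = √(2368209² + 850850²) ≈ 2.5164e+06, ∠D ≈ 160.24°
|T| = 2.7314e+07 / 2.5164e+06 ≈ 10.854
Gain = 20 log₁₀(10.854) ≈ 20.71 dB
∠T = 151.00° − 160.24° = -9.24°

Substitute s = j2089:
Numerator: 10(j2089)^2 + 8560(j2089) + 42550 = -43596660 + j17881840
Denominator: (j2089)^2 + 550(j2089) + 25000 = -4338921 + j1148950
|N| = √(43596660² + 17881840²) ≈ 4.7121e+07, ∠N ≈ 157.70°
|D| = √(4338921² + 1148950²) ≈ 4.4885e+06, ∠D ≈ 165.17°
|T| = 4.7121e+07 / 4.4885e+06 ≈ 10.498
Gain = 20 log₁₀(10.498) ≈ 20.42 dB
∠T = 157.70° − 165.17° = -7.47°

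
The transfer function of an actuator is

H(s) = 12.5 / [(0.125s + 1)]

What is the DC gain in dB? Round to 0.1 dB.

21.9 dB

H(0) = 12.5 · 1 / 1 = 12.5
20 log₁₀(12.5) ≈ 21.94 dB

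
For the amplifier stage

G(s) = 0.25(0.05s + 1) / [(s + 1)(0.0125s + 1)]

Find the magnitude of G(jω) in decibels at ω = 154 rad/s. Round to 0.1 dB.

-44.7 dB

At ω = 154 rad/s:
zero (1 + j154·0.05) = 1 + j7.7 → |·| ≈ 7.7647, ∠ ≈ 82.60°
pole (1 + j154·1) = 1 + j154 → |·| ≈ 154, ∠ ≈ 89.63°
pole (1 + j154·0.0125) = 1 + j1.925 → |·| ≈ 2.1692, ∠ ≈ 62.55°
|G| = 0.25 · 7.7647 / (154 · 2.1692) ≈ 0.0058109
Gain = 20 log₁₀(0.0058109) ≈ -44.72 dB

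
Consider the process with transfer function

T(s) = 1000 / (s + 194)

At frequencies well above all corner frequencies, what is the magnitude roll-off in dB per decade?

Each pole contributes −20 dB/decade at high frequency; each zero contributes +20 dB/decade.
Net: 0 zero(s) − 1 pole(s) → -20 dB/decade.

-20 dB/decade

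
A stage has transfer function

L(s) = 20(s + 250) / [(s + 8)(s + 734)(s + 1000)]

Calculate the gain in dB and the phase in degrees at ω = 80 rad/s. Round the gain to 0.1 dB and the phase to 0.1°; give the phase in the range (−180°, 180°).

-81.1 dB, -77.3°

At s = jω = j80:
zero (s+250): 250 + j80 → |·| = √(250²+80²) = √68900 ≈ 262.49, ∠ = arctan(80/250) ≈ 17.74°
pole (s+8): 8 + j80 → |·| = √(8²+80²) = √6464 ≈ 80.399, ∠ = arctan(80/8) ≈ 84.29°
pole (s+734): 734 + j80 → |·| = √(734²+80²) = √545156 ≈ 738.35, ∠ = arctan(80/734) ≈ 6.22°
pole (s+1000): 1000 + j80 → |·| = √(1000²+80²) = √1006400 ≈ 1003.2, ∠ = arctan(80/1000) ≈ 4.57°
|L| = 20 · 262.49 / 5.9553e+07 ≈ 8.8153e-05
Gain = 20 log₁₀(8.8153e-05) ≈ -81.10 dB
∠L = 17.74° − 95.08° = -77.34°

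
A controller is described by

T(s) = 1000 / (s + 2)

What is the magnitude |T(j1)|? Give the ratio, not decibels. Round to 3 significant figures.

At s = jω = j1:
pole (s+2): 2 + j1 → |·| = √(2²+1²) = √5 ≈ 2.2361, ∠ = arctan(1/2) ≈ 26.57°
|T| = 1000 / 2.2361 ≈ 447.21

447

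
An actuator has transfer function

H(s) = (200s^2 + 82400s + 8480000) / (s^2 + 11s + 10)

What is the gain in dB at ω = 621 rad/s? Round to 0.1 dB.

Substitute s = j621:
Numerator: 200(j621)^2 + 82400(j621) + 8480000 = -68648200 + j51170400
Denominator: (j621)^2 + 11(j621) + 10 = -385631 + j6831
|N| = √(68648200² + 51170400²) ≈ 8.5621e+07, ∠N ≈ 143.30°
|D| = √(385631² + 6831²) ≈ 3.8569e+05, ∠D ≈ 178.99°
|H| = 8.5621e+07 / 3.8569e+05 ≈ 221.99
Gain = 20 log₁₀(221.99) ≈ 46.93 dB

46.9 dB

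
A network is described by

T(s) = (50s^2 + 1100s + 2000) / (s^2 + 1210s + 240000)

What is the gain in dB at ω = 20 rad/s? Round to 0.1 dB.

Substitute s = j20:
Numerator: 50(j20)^2 + 1100(j20) + 2000 = -18000 + j22000
Denominator: (j20)^2 + 1210(j20) + 240000 = 239600 + j24200
|N| = √(18000² + 22000²) ≈ 28425, ∠N ≈ 129.29°
|D| = √(239600² + 24200²) ≈ 2.4082e+05, ∠D ≈ 5.77°
|T| = 28425 / 2.4082e+05 ≈ 0.11803
Gain = 20 log₁₀(0.11803) ≈ -18.56 dB

-18.6 dB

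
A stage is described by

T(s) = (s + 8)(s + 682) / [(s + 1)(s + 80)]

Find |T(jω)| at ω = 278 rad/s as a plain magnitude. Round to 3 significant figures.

At s = jω = j278:
zero (s+8): 8 + j278 → |·| = √(8²+278²) = √77348 ≈ 278.12, ∠ = arctan(278/8) ≈ 88.35°
zero (s+682): 682 + j278 → |·| = √(682²+278²) = √542408 ≈ 736.48, ∠ = arctan(278/682) ≈ 22.18°
pole (s+1): 1 + j278 → |·| = √(1²+278²) = √77285 ≈ 278, ∠ = arctan(278/1) ≈ 89.79°
pole (s+80): 80 + j278 → |·| = √(80²+278²) = √83684 ≈ 289.28, ∠ = arctan(278/80) ≈ 73.95°
|T| = 1 · 2.0483e+05 / 80420 ≈ 2.547

2.55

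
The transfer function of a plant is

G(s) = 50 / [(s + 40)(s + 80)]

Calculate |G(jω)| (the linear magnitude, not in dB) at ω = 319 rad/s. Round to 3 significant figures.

0.000473

At s = jω = j319:
pole (s+40): 40 + j319 → |·| = √(40²+319²) = √103361 ≈ 321.5, ∠ = arctan(319/40) ≈ 82.85°
pole (s+80): 80 + j319 → |·| = √(80²+319²) = √108161 ≈ 328.88, ∠ = arctan(319/80) ≈ 75.92°
|G| = 50 / 1.0573e+05 ≈ 0.0004729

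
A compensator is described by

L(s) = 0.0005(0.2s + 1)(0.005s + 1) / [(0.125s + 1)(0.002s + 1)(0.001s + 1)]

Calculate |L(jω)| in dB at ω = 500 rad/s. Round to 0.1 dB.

At ω = 500 rad/s:
zero (1 + j500·0.2) = 1 + j100 → |·| ≈ 100, ∠ ≈ 89.43°
zero (1 + j500·0.005) = 1 + j2.5 → |·| ≈ 2.6926, ∠ ≈ 68.20°
pole (1 + j500·0.125) = 1 + j62.5 → |·| ≈ 62.508, ∠ ≈ 89.08°
pole (1 + j500·0.002) = 1 + j1 → |·| ≈ 1.4142, ∠ ≈ 45.00°
pole (1 + j500·0.001) = 1 + j0.5 → |·| ≈ 1.118, ∠ ≈ 26.57°
|L| = 0.0005 · 100 · 2.6926 / (62.508 · 1.4142 · 1.118) ≈ 0.0013622
Gain = 20 log₁₀(0.0013622) ≈ -57.32 dB

-57.3 dB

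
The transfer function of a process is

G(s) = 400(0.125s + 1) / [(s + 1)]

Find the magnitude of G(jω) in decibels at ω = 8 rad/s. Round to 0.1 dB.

36.9 dB

At ω = 8 rad/s:
zero (1 + j8·0.125) = 1 + j1 → |·| ≈ 1.4142, ∠ ≈ 45.00°
pole (1 + j8·1) = 1 + j8 → |·| ≈ 8.0623, ∠ ≈ 82.87°
|G| = 400 · 1.4142 / (8.0623) ≈ 70.164
Gain = 20 log₁₀(70.164) ≈ 36.92 dB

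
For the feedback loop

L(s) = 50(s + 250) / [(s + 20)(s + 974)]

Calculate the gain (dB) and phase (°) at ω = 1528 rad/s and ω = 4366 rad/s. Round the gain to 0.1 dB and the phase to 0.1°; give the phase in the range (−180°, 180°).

ω = 1528: -31.1 dB, -66.0°; ω = 4366: -39.0 dB, -80.4°

At s = jω = j1528:
zero (s+250): 250 + j1528 → |·| = √(250²+1528²) = √2397284 ≈ 1548.3, ∠ = arctan(1528/250) ≈ 80.71°
pole (s+20): 20 + j1528 → |·| = √(20²+1528²) = √2335184 ≈ 1528.1, ∠ = arctan(1528/20) ≈ 89.25°
pole (s+974): 974 + j1528 → |·| = √(974²+1528²) = √3283460 ≈ 1812, ∠ = arctan(1528/974) ≈ 57.49°
|L| = 50 · 1548.3 / 2.7689e+06 ≈ 0.027959
Gain = 20 log₁₀(0.027959) ≈ -31.07 dB
∠L = 80.71° − 146.74° = -66.03°

At s = jω = j4366:
zero (s+250): 250 + j4366 → |·| = √(250²+4366²) = √19124456 ≈ 4373.2, ∠ = arctan(4366/250) ≈ 86.72°
pole (s+20): 20 + j4366 → |·| = √(20²+4366²) = √19062356 ≈ 4366, ∠ = arctan(4366/20) ≈ 89.74°
pole (s+974): 974 + j4366 → |·| = √(974²+4366²) = √20010632 ≈ 4473.3, ∠ = arctan(4366/974) ≈ 77.42°
|L| = 50 · 4373.2 / 1.953e+07 ≈ 0.011196
Gain = 20 log₁₀(0.011196) ≈ -39.02 dB
∠L = 86.72° − 167.16° = -80.44°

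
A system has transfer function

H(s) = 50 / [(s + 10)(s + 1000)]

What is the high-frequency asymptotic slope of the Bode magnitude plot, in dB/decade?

-40 dB/decade

Each pole contributes −20 dB/decade at high frequency; each zero contributes +20 dB/decade.
Net: 0 zero(s) − 2 pole(s) → -40 dB/decade.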